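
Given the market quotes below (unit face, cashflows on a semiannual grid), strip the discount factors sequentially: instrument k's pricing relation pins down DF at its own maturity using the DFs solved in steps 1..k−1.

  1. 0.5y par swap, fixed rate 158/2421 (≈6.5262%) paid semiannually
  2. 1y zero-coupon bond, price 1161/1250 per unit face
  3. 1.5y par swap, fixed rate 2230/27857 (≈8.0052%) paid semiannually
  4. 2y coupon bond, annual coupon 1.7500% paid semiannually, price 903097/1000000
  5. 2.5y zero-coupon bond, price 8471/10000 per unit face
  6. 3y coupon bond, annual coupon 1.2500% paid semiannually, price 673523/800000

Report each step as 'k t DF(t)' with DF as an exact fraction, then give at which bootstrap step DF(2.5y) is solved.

step 1 [0.5y] swap r/2=79/2421: DF=(1 − 79/2421·(0))/(1+79/2421) = 2421/2500 ≈ 0.968400
step 2 [1y] zero: DF = P = 1161/1250 ≈ 0.928800
step 3 [1.5y] swap r/2=1115/27857: DF=(1 − 1115/27857·(0.968400+0.928800))/(1+1115/27857) = 1777/2000 ≈ 0.888500
step 4 [2y] bond c/2=7/800: DF=(903097/1000000 − 7/800·(0.968400+0.928800+0.888500))/(1+7/800) = 8711/10000 ≈ 0.871100
step 5 [2.5y] zero: DF = P = 8471/10000 ≈ 0.847100
step 6 [3y] bond c/2=1/160: DF=(673523/800000 − 1/160·(0.968400+0.928800+0.888500+0.871100+0.847100))/(1+1/160) = 8087/10000 ≈ 0.808700

1 1/2 2421/2500
2 1 1161/1250
3 3/2 1777/2000
4 2 8711/10000
5 5/2 8471/10000
6 3 8087/10000
DF(2.5y) is solved at step 5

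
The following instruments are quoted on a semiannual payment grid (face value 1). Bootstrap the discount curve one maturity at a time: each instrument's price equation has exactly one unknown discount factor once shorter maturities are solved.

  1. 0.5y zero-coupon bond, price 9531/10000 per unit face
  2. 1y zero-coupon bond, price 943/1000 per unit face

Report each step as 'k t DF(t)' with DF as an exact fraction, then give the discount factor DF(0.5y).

1 1/2 9531/10000
2 1 943/1000
DF(0.5y) = 9531/10000 ≈ 0.953100

step 1 [0.5y] zero: DF = P = 9531/10000 ≈ 0.953100
step 2 [1y] zero: DF = P = 943/1000 ≈ 0.943000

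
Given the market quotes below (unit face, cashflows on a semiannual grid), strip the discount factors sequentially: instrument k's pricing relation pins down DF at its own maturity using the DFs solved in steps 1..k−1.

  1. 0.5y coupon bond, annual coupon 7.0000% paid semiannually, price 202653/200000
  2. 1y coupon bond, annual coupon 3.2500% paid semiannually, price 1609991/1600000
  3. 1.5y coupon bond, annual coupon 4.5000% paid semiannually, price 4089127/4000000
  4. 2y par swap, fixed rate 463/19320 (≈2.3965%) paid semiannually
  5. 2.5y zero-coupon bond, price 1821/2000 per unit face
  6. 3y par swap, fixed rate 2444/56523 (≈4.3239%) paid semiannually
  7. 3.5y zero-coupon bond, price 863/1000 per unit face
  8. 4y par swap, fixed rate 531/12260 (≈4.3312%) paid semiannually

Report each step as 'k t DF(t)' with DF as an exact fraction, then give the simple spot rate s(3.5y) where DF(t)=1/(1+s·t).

1 1/2 979/1000
2 1 1949/2000
3 3/2 598/625
4 2 9537/10000
5 5/2 1821/2000
6 3 4389/5000
7 7/2 863/1000
8 4 8407/10000
s(3.5y) = (1/(863/1000) − 1)/(7/2) = 274/6041 ≈ 4.5357%

step 1 [0.5y] bond c/2=7/200: DF=(202653/200000 − 7/200·(0))/(1+7/200) = 979/1000 ≈ 0.979000
step 2 [1y] bond c/2=13/800: DF=(1609991/1600000 − 13/800·(0.979000))/(1+13/800) = 1949/2000 ≈ 0.974500
step 3 [1.5y] bond c/2=9/400: DF=(4089127/4000000 − 9/400·(0.979000+0.974500))/(1+9/400) = 598/625 ≈ 0.956800
step 4 [2y] swap r/2=463/38640: DF=(1 − 463/38640·(0.979000+0.974500+0.956800))/(1+463/38640) = 9537/10000 ≈ 0.953700
step 5 [2.5y] zero: DF = P = 1821/2000 ≈ 0.910500
step 6 [3y] swap r/2=1222/56523: DF=(1 − 1222/56523·(0.979000+0.974500+0.956800+0.953700+0.910500))/(1+1222/56523) = 4389/5000 ≈ 0.877800
step 7 [3.5y] zero: DF = P = 863/1000 ≈ 0.863000
step 8 [4y] swap r/2=531/24520: DF=(1 − 531/24520·(0.979000+0.974500+0.956800+0.953700+0.910500+0.877800+0.863000))/(1+531/24520) = 8407/10000 ≈ 0.840700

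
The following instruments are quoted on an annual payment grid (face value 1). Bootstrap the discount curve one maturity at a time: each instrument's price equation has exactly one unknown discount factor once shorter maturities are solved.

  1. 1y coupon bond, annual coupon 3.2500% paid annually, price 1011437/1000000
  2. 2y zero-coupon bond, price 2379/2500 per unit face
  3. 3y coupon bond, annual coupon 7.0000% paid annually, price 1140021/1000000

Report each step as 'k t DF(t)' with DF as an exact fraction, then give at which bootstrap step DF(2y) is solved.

step 1 [1y] bond c/1=13/400: DF=(1011437/1000000 − 13/400·(0))/(1+13/400) = 2449/2500 ≈ 0.979600
step 2 [2y] zero: DF = P = 2379/2500 ≈ 0.951600
step 3 [3y] bond c/1=7/100: DF=(1140021/1000000 − 7/100·(0.979600+0.951600))/(1+7/100) = 9391/10000 ≈ 0.939100

1 1 2449/2500
2 2 2379/2500
3 3 9391/10000
DF(2y) is solved at step 2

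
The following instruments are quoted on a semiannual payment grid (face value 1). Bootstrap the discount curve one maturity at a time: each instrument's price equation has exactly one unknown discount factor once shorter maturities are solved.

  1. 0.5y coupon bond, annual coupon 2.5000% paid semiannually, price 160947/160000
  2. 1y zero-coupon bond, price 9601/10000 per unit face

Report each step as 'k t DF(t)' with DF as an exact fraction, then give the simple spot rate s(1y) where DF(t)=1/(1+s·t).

step 1 [0.5y] bond c/2=1/80: DF=(160947/160000 − 1/80·(0))/(1+1/80) = 1987/2000 ≈ 0.993500
step 2 [1y] zero: DF = P = 9601/10000 ≈ 0.960100

1 1/2 1987/2000
2 1 9601/10000
s(1y) = (1/(9601/10000) − 1)/(1) = 399/9601 ≈ 4.1558%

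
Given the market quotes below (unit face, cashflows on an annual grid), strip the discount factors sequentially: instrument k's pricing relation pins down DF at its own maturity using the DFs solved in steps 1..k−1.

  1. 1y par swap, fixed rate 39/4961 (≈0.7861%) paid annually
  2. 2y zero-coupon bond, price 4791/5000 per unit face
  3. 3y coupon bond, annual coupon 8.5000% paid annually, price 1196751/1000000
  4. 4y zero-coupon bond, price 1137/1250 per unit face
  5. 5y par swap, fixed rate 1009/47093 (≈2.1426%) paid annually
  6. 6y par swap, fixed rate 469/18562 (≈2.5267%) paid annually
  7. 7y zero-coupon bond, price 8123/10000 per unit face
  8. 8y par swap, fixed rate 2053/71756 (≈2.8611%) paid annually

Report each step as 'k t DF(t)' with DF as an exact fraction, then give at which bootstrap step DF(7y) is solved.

step 1 [1y] swap r/1=39/4961: DF=(1 − 39/4961·(0))/(1+39/4961) = 4961/5000 ≈ 0.992200
step 2 [2y] zero: DF = P = 4791/5000 ≈ 0.958200
step 3 [3y] bond c/1=17/200: DF=(1196751/1000000 − 17/200·(0.992200+0.958200))/(1+17/200) = 4751/5000 ≈ 0.950200
step 4 [4y] zero: DF = P = 1137/1250 ≈ 0.909600
step 5 [5y] swap r/1=1009/47093: DF=(1 − 1009/47093·(0.992200+0.958200+0.950200+0.909600))/(1+1009/47093) = 8991/10000 ≈ 0.899100
step 6 [6y] swap r/1=469/18562: DF=(1 − 469/18562·(0.992200+0.958200+0.950200+0.909600+0.899100))/(1+469/18562) = 8593/10000 ≈ 0.859300
step 7 [7y] zero: DF = P = 8123/10000 ≈ 0.812300
step 8 [8y] swap r/1=2053/71756: DF=(1 − 2053/71756·(0.992200+0.958200+0.950200+0.909600+0.899100+0.859300+0.812300))/(1+2053/71756) = 7947/10000 ≈ 0.794700

1 1 4961/5000
2 2 4791/5000
3 3 4751/5000
4 4 1137/1250
5 5 8991/10000
6 6 8593/10000
7 7 8123/10000
8 8 7947/10000
DF(7y) is solved at step 7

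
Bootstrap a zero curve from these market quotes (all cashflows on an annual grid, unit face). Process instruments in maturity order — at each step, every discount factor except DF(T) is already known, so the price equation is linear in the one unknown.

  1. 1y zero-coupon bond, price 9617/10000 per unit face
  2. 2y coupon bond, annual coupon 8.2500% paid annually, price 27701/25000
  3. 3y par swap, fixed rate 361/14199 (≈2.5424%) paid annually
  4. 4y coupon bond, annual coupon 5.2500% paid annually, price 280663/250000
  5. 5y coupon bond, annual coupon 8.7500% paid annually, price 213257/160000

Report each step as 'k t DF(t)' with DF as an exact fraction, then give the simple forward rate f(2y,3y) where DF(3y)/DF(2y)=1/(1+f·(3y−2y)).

step 1 [1y] zero: DF = P = 9617/10000 ≈ 0.961700
step 2 [2y] bond c/1=33/400: DF=(27701/25000 − 33/400·(0.961700))/(1+33/400) = 9503/10000 ≈ 0.950300
step 3 [3y] swap r/1=361/14199: DF=(1 − 361/14199·(0.961700+0.950300))/(1+361/14199) = 4639/5000 ≈ 0.927800
step 4 [4y] bond c/1=21/400: DF=(280663/250000 − 21/400·(0.961700+0.950300+0.927800))/(1+21/400) = 37/40 ≈ 0.925000
step 5 [5y] bond c/1=7/80: DF=(213257/160000 − 7/80·(0.961700+0.950300+0.927800+0.925000))/(1+7/80) = 9227/10000 ≈ 0.922700

1 1 9617/10000
2 2 9503/10000
3 3 4639/5000
4 4 37/40
5 5 9227/10000
f(2y,3y) = ((9503/10000)/(4639/5000) − 1)/(1) = 225/9278 ≈ 2.4251%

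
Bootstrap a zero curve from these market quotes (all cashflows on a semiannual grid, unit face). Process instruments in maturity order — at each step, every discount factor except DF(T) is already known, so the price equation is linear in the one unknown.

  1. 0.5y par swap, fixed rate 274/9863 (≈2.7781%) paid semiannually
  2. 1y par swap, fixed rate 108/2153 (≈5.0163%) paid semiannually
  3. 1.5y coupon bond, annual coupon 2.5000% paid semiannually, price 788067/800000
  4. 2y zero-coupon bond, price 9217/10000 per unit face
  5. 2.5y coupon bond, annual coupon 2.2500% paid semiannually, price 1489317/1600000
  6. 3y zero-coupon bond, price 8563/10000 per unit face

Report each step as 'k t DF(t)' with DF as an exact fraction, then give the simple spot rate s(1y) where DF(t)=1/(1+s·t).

1 1/2 9863/10000
2 1 4757/5000
3 3/2 949/1000
4 2 9217/10000
5 5/2 8781/10000
6 3 8563/10000
s(1y) = (1/(4757/5000) − 1)/(1) = 243/4757 ≈ 5.1083%

step 1 [0.5y] swap r/2=137/9863: DF=(1 − 137/9863·(0))/(1+137/9863) = 9863/10000 ≈ 0.986300
step 2 [1y] swap r/2=54/2153: DF=(1 − 54/2153·(0.986300))/(1+54/2153) = 4757/5000 ≈ 0.951400
step 3 [1.5y] bond c/2=1/80: DF=(788067/800000 − 1/80·(0.986300+0.951400))/(1+1/80) = 949/1000 ≈ 0.949000
step 4 [2y] zero: DF = P = 9217/10000 ≈ 0.921700
step 5 [2.5y] bond c/2=9/800: DF=(1489317/1600000 − 9/800·(0.986300+0.951400+0.949000+0.921700))/(1+9/800) = 8781/10000 ≈ 0.878100
step 6 [3y] zero: DF = P = 8563/10000 ≈ 0.856300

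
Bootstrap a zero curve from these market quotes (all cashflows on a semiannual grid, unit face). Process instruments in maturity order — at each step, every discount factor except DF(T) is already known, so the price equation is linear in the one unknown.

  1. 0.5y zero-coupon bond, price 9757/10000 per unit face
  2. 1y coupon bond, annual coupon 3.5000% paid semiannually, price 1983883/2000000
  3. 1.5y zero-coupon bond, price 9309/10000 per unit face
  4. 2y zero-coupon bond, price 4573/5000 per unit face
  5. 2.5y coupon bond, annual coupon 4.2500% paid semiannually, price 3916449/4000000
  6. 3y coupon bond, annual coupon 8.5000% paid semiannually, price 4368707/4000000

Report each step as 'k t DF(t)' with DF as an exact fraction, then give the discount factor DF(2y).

step 1 [0.5y] zero: DF = P = 9757/10000 ≈ 0.975700
step 2 [1y] bond c/2=7/400: DF=(1983883/2000000 − 7/400·(0.975700))/(1+7/400) = 9581/10000 ≈ 0.958100
step 3 [1.5y] zero: DF = P = 9309/10000 ≈ 0.930900
step 4 [2y] zero: DF = P = 4573/5000 ≈ 0.914600
step 5 [2.5y] bond c/2=17/800: DF=(3916449/4000000 − 17/800·(0.975700+0.958100+0.930900+0.914600))/(1+17/800) = 8801/10000 ≈ 0.880100
step 6 [3y] bond c/2=17/400: DF=(4368707/4000000 − 17/400·(0.975700+0.958100+0.930900+0.914600+0.880100))/(1+17/400) = 8577/10000 ≈ 0.857700

1 1/2 9757/10000
2 1 9581/10000
3 3/2 9309/10000
4 2 4573/5000
5 5/2 8801/10000
6 3 8577/10000
DF(2y) = 4573/5000 ≈ 0.914600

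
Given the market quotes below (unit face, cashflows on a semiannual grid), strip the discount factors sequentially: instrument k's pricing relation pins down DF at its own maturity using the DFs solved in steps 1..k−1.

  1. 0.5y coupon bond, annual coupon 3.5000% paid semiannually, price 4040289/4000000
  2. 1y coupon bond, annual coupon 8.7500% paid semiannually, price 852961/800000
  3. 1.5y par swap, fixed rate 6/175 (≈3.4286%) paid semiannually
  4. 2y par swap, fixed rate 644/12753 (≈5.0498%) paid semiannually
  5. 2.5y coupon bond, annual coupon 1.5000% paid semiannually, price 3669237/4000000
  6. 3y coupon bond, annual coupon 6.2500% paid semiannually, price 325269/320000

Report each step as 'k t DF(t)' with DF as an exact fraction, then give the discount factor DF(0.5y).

step 1 [0.5y] bond c/2=7/400: DF=(4040289/4000000 − 7/400·(0))/(1+7/400) = 9927/10000 ≈ 0.992700
step 2 [1y] bond c/2=7/160: DF=(852961/800000 − 7/160·(0.992700))/(1+7/160) = 9799/10000 ≈ 0.979900
step 3 [1.5y] swap r/2=3/175: DF=(1 − 3/175·(0.992700+0.979900))/(1+3/175) = 9499/10000 ≈ 0.949900
step 4 [2y] swap r/2=322/12753: DF=(1 − 322/12753·(0.992700+0.979900+0.949900))/(1+322/12753) = 4517/5000 ≈ 0.903400
step 5 [2.5y] bond c/2=3/400: DF=(3669237/4000000 − 3/400·(0.992700+0.979900+0.949900+0.903400))/(1+3/400) = 441/500 ≈ 0.882000
step 6 [3y] bond c/2=1/32: DF=(325269/320000 − 1/32·(0.992700+0.979900+0.949900+0.903400+0.882000))/(1+1/32) = 843/1000 ≈ 0.843000

1 1/2 9927/10000
2 1 9799/10000
3 3/2 9499/10000
4 2 4517/5000
5 5/2 441/500
6 3 843/1000
DF(0.5y) = 9927/10000 ≈ 0.992700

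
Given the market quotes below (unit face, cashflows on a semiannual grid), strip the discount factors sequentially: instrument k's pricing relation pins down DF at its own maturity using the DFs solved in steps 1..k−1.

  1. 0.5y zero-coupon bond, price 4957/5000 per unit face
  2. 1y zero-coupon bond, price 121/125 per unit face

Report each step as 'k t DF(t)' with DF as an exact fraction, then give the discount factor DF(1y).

1 1/2 4957/5000
2 1 121/125
DF(1y) = 121/125 ≈ 0.968000

step 1 [0.5y] zero: DF = P = 4957/5000 ≈ 0.991400
step 2 [1y] zero: DF = P = 121/125 ≈ 0.968000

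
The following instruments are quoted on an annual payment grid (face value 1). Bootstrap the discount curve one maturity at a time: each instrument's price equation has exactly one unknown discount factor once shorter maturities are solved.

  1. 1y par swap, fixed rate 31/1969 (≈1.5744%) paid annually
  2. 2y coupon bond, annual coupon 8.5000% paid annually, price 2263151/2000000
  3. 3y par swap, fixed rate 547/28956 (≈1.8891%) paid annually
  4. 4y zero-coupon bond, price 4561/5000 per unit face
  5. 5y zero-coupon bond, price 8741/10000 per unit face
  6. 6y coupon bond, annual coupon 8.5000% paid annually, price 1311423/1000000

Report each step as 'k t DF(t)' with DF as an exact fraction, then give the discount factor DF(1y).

step 1 [1y] swap r/1=31/1969: DF=(1 − 31/1969·(0))/(1+31/1969) = 1969/2000 ≈ 0.984500
step 2 [2y] bond c/1=17/200: DF=(2263151/2000000 − 17/200·(0.984500))/(1+17/200) = 4829/5000 ≈ 0.965800
step 3 [3y] swap r/1=547/28956: DF=(1 − 547/28956·(0.984500+0.965800))/(1+547/28956) = 9453/10000 ≈ 0.945300
step 4 [4y] zero: DF = P = 4561/5000 ≈ 0.912200
step 5 [5y] zero: DF = P = 8741/10000 ≈ 0.874100
step 6 [6y] bond c/1=17/200: DF=(1311423/1000000 − 17/200·(0.984500+0.965800+0.945300+0.912200+0.874100))/(1+17/200) = 8419/10000 ≈ 0.841900

1 1 1969/2000
2 2 4829/5000
3 3 9453/10000
4 4 4561/5000
5 5 8741/10000
6 6 8419/10000
DF(1y) = 1969/2000 ≈ 0.984500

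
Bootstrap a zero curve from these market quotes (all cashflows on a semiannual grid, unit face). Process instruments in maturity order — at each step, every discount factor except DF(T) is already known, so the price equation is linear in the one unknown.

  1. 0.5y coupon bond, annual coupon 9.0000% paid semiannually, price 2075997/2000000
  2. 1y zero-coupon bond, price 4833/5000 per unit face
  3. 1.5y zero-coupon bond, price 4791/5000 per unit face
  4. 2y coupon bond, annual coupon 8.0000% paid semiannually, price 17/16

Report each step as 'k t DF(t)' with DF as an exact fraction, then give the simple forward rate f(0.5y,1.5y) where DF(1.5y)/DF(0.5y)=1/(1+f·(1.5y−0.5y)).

step 1 [0.5y] bond c/2=9/200: DF=(2075997/2000000 − 9/200·(0))/(1+9/200) = 9933/10000 ≈ 0.993300
step 2 [1y] zero: DF = P = 4833/5000 ≈ 0.966600
step 3 [1.5y] zero: DF = P = 4791/5000 ≈ 0.958200
step 4 [2y] bond c/2=1/25: DF=(17/16 − 1/25·(0.993300+0.966600+0.958200))/(1+1/25) = 4547/5000 ≈ 0.909400

1 1/2 9933/10000
2 1 4833/5000
3 3/2 4791/5000
4 2 4547/5000
f(0.5y,1.5y) = ((9933/10000)/(4791/5000) − 1)/(1) = 117/3194 ≈ 3.6631%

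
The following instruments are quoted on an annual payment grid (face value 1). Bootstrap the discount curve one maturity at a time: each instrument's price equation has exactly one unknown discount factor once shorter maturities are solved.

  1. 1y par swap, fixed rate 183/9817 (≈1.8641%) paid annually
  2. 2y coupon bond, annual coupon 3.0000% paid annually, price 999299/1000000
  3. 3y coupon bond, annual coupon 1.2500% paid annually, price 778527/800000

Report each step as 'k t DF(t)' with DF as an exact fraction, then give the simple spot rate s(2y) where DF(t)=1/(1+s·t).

step 1 [1y] swap r/1=183/9817: DF=(1 − 183/9817·(0))/(1+183/9817) = 9817/10000 ≈ 0.981700
step 2 [2y] bond c/1=3/100: DF=(999299/1000000 − 3/100·(0.981700))/(1+3/100) = 1177/1250 ≈ 0.941600
step 3 [3y] bond c/1=1/80: DF=(778527/800000 − 1/80·(0.981700+0.941600))/(1+1/80) = 4687/5000 ≈ 0.937400

1 1 9817/10000
2 2 1177/1250
3 3 4687/5000
s(2y) = (1/(1177/1250) − 1)/(2) = 73/2354 ≈ 3.1011%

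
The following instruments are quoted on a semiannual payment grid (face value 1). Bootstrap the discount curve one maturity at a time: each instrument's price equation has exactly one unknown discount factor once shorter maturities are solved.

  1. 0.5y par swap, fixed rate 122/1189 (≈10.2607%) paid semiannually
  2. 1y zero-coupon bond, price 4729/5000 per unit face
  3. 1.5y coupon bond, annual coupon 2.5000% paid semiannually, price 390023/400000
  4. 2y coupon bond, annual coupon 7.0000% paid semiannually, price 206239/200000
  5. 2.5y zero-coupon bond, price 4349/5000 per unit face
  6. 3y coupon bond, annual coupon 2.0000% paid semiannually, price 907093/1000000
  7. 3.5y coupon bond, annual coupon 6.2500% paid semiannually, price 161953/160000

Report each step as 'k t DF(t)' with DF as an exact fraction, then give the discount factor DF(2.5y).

step 1 [0.5y] swap r/2=61/1189: DF=(1 − 61/1189·(0))/(1+61/1189) = 1189/1250 ≈ 0.951200
step 2 [1y] zero: DF = P = 4729/5000 ≈ 0.945800
step 3 [1.5y] bond c/2=1/80: DF=(390023/400000 − 1/80·(0.951200+0.945800))/(1+1/80) = 2349/2500 ≈ 0.939600
step 4 [2y] bond c/2=7/200: DF=(206239/200000 − 7/200·(0.951200+0.945800+0.939600))/(1+7/200) = 2251/2500 ≈ 0.900400
step 5 [2.5y] zero: DF = P = 4349/5000 ≈ 0.869800
step 6 [3y] bond c/2=1/100: DF=(907093/1000000 − 1/100·(0.951200+0.945800+0.939600+0.900400+0.869800))/(1+1/100) = 341/400 ≈ 0.852500
step 7 [3.5y] bond c/2=1/32: DF=(161953/160000 − 1/32·(0.951200+0.945800+0.939600+0.900400+0.869800+0.852500))/(1+1/32) = 8161/10000 ≈ 0.816100

1 1/2 1189/1250
2 1 4729/5000
3 3/2 2349/2500
4 2 2251/2500
5 5/2 4349/5000
6 3 341/400
7 7/2 8161/10000
DF(2.5y) = 4349/5000 ≈ 0.869800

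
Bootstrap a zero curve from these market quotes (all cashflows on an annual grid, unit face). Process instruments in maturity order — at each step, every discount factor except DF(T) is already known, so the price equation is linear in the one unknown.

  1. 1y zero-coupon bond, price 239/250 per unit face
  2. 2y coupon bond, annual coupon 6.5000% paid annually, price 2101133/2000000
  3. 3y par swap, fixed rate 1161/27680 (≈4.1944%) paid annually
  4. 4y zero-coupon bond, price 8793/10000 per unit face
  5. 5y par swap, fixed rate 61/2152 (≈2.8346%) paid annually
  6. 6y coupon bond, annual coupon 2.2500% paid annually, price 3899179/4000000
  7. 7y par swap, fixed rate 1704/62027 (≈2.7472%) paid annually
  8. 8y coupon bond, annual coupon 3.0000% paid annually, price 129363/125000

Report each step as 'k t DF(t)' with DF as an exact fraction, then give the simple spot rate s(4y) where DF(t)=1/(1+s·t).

step 1 [1y] zero: DF = P = 239/250 ≈ 0.956000
step 2 [2y] bond c/1=13/200: DF=(2101133/2000000 − 13/200·(0.956000))/(1+13/200) = 9281/10000 ≈ 0.928100
step 3 [3y] swap r/1=1161/27680: DF=(1 − 1161/27680·(0.956000+0.928100))/(1+1161/27680) = 8839/10000 ≈ 0.883900
step 4 [4y] zero: DF = P = 8793/10000 ≈ 0.879300
step 5 [5y] swap r/1=61/2152: DF=(1 − 61/2152·(0.956000+0.928100+0.883900+0.879300))/(1+61/2152) = 8719/10000 ≈ 0.871900
step 6 [6y] bond c/1=9/400: DF=(3899179/4000000 − 9/400·(0.956000+0.928100+0.883900+0.879300+0.871900))/(1+9/400) = 8539/10000 ≈ 0.853900
step 7 [7y] swap r/1=1704/62027: DF=(1 − 1704/62027·(0.956000+0.928100+0.883900+0.879300+0.871900+0.853900))/(1+1704/62027) = 1037/1250 ≈ 0.829600
step 8 [8y] bond c/1=3/100: DF=(129363/125000 − 3/100·(0.956000+0.928100+0.883900+0.879300+0.871900+0.853900+0.829600))/(1+3/100) = 8241/10000 ≈ 0.824100

1 1 239/250
2 2 9281/10000
3 3 8839/10000
4 4 8793/10000
5 5 8719/10000
6 6 8539/10000
7 7 1037/1250
8 8 8241/10000
s(4y) = (1/(8793/10000) − 1)/(4) = 1207/35172 ≈ 3.4317%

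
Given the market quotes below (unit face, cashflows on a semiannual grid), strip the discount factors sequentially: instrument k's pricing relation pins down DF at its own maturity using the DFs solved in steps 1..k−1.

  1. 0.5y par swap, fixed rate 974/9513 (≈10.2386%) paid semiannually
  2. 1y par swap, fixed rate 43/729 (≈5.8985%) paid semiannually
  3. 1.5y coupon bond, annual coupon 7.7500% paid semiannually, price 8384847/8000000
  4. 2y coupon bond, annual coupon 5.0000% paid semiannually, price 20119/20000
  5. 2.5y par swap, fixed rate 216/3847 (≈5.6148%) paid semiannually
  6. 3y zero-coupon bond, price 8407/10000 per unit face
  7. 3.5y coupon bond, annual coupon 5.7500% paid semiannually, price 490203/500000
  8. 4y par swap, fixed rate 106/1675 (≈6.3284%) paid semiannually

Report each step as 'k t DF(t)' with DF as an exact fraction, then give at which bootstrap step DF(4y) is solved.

step 1 [0.5y] swap r/2=487/9513: DF=(1 − 487/9513·(0))/(1+487/9513) = 9513/10000 ≈ 0.951300
step 2 [1y] swap r/2=43/1458: DF=(1 − 43/1458·(0.951300))/(1+43/1458) = 9441/10000 ≈ 0.944100
step 3 [1.5y] bond c/2=31/800: DF=(8384847/8000000 − 31/800·(0.951300+0.944100))/(1+31/800) = 9383/10000 ≈ 0.938300
step 4 [2y] bond c/2=1/40: DF=(20119/20000 − 1/40·(0.951300+0.944100+0.938300))/(1+1/40) = 9123/10000 ≈ 0.912300
step 5 [2.5y] swap r/2=108/3847: DF=(1 − 108/3847·(0.951300+0.944100+0.938300+0.912300))/(1+108/3847) = 544/625 ≈ 0.870400
step 6 [3y] zero: DF = P = 8407/10000 ≈ 0.840700
step 7 [3.5y] bond c/2=23/800: DF=(490203/500000 − 23/800·(0.951300+0.944100+0.938300+0.912300+0.870400+0.840700))/(1+23/800) = 1601/2000 ≈ 0.800500
step 8 [4y] swap r/2=53/1675: DF=(1 − 53/1675·(0.951300+0.944100+0.938300+0.912300+0.870400+0.840700+0.800500))/(1+53/1675) = 3887/5000 ≈ 0.777400

1 1/2 9513/10000
2 1 9441/10000
3 3/2 9383/10000
4 2 9123/10000
5 5/2 544/625
6 3 8407/10000
7 7/2 1601/2000
8 4 3887/5000
DF(4y) is solved at step 8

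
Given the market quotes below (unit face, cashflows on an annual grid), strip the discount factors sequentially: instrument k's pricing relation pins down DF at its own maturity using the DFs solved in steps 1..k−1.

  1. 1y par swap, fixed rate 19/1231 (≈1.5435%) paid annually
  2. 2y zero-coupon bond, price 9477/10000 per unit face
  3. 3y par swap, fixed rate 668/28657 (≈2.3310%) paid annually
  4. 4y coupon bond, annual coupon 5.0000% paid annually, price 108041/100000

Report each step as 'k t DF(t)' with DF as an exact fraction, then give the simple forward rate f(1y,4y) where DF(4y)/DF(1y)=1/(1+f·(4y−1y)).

step 1 [1y] swap r/1=19/1231: DF=(1 − 19/1231·(0))/(1+19/1231) = 1231/1250 ≈ 0.984800
step 2 [2y] zero: DF = P = 9477/10000 ≈ 0.947700
step 3 [3y] swap r/1=668/28657: DF=(1 − 668/28657·(0.984800+0.947700))/(1+668/28657) = 2333/2500 ≈ 0.933200
step 4 [4y] bond c/1=1/20: DF=(108041/100000 − 1/20·(0.984800+0.947700+0.933200))/(1+1/20) = 357/400 ≈ 0.892500

1 1 1231/1250
2 2 9477/10000
3 3 2333/2500
4 4 357/400
f(1y,4y) = ((1231/1250)/(357/400) − 1)/(3) = 923/26775 ≈ 3.4472%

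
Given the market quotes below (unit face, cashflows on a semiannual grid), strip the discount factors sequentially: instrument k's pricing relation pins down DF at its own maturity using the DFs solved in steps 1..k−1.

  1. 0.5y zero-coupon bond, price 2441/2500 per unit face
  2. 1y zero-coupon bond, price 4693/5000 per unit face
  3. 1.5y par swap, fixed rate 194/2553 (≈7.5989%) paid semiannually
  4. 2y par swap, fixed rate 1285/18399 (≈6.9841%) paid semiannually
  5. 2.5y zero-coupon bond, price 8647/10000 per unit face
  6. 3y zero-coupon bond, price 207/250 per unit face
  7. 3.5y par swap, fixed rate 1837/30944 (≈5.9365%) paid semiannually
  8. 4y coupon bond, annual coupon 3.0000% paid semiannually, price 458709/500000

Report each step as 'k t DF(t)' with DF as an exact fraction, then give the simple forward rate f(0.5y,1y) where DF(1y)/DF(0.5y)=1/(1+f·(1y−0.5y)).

1 1/2 2441/2500
2 1 4693/5000
3 3/2 8933/10000
4 2 1743/2000
5 5/2 8647/10000
6 3 207/250
7 7/2 8163/10000
8 4 2031/2500
f(0.5y,1y) = ((2441/2500)/(4693/5000) − 1)/(1/2) = 378/4693 ≈ 8.0545%

step 1 [0.5y] zero: DF = P = 2441/2500 ≈ 0.976400
step 2 [1y] zero: DF = P = 4693/5000 ≈ 0.938600
step 3 [1.5y] swap r/2=97/2553: DF=(1 − 97/2553·(0.976400+0.938600))/(1+97/2553) = 8933/10000 ≈ 0.893300
step 4 [2y] swap r/2=1285/36798: DF=(1 − 1285/36798·(0.976400+0.938600+0.893300))/(1+1285/36798) = 1743/2000 ≈ 0.871500
step 5 [2.5y] zero: DF = P = 8647/10000 ≈ 0.864700
step 6 [3y] zero: DF = P = 207/250 ≈ 0.828000
step 7 [3.5y] swap r/2=1837/61888: DF=(1 − 1837/61888·(0.976400+0.938600+0.893300+0.871500+0.864700+0.828000))/(1+1837/61888) = 8163/10000 ≈ 0.816300
step 8 [4y] bond c/2=3/200: DF=(458709/500000 − 3/200·(0.976400+0.938600+0.893300+0.871500+0.864700+0.828000+0.816300))/(1+3/200) = 2031/2500 ≈ 0.812400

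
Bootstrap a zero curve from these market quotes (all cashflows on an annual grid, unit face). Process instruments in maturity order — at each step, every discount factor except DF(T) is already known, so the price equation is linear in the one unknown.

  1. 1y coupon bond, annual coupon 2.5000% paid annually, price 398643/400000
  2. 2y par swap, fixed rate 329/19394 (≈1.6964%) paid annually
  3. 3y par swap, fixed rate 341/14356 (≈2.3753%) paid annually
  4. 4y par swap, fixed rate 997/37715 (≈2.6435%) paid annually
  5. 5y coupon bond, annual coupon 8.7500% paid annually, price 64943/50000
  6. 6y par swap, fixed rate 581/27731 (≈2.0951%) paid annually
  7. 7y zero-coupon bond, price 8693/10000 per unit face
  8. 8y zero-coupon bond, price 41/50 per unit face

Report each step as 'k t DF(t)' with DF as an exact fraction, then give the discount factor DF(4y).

1 1 9723/10000
2 2 9671/10000
3 3 4659/5000
4 4 9003/10000
5 5 8909/10000
6 6 4419/5000
7 7 8693/10000
8 8 41/50
DF(4y) = 9003/10000 ≈ 0.900300

step 1 [1y] bond c/1=1/40: DF=(398643/400000 − 1/40·(0))/(1+1/40) = 9723/10000 ≈ 0.972300
step 2 [2y] swap r/1=329/19394: DF=(1 − 329/19394·(0.972300))/(1+329/19394) = 9671/10000 ≈ 0.967100
step 3 [3y] swap r/1=341/14356: DF=(1 − 341/14356·(0.972300+0.967100))/(1+341/14356) = 4659/5000 ≈ 0.931800
step 4 [4y] swap r/1=997/37715: DF=(1 − 997/37715·(0.972300+0.967100+0.931800))/(1+997/37715) = 9003/10000 ≈ 0.900300
step 5 [5y] bond c/1=7/80: DF=(64943/50000 − 7/80·(0.972300+0.967100+0.931800+0.900300))/(1+7/80) = 8909/10000 ≈ 0.890900
step 6 [6y] swap r/1=581/27731: DF=(1 − 581/27731·(0.972300+0.967100+0.931800+0.900300+0.890900))/(1+581/27731) = 4419/5000 ≈ 0.883800
step 7 [7y] zero: DF = P = 8693/10000 ≈ 0.869300
step 8 [8y] zero: DF = P = 41/50 ≈ 0.820000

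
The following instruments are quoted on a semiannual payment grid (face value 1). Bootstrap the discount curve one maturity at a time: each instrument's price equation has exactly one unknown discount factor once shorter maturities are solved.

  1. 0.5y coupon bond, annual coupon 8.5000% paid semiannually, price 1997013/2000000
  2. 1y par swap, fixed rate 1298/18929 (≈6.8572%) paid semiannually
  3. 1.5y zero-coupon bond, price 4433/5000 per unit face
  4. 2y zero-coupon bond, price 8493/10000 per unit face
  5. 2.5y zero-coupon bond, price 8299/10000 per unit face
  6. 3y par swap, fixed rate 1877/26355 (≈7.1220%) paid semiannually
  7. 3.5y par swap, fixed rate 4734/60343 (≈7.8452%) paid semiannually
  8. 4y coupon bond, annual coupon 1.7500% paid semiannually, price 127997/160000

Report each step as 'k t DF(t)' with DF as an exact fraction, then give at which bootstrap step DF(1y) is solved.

1 1/2 4789/5000
2 1 9351/10000
3 3/2 4433/5000
4 2 8493/10000
5 5/2 8299/10000
6 3 8123/10000
7 7/2 7633/10000
8 4 7407/10000
DF(1y) is solved at step 2

step 1 [0.5y] bond c/2=17/400: DF=(1997013/2000000 − 17/400·(0))/(1+17/400) = 4789/5000 ≈ 0.957800
step 2 [1y] swap r/2=649/18929: DF=(1 − 649/18929·(0.957800))/(1+649/18929) = 9351/10000 ≈ 0.935100
step 3 [1.5y] zero: DF = P = 4433/5000 ≈ 0.886600
step 4 [2y] zero: DF = P = 8493/10000 ≈ 0.849300
step 5 [2.5y] zero: DF = P = 8299/10000 ≈ 0.829900
step 6 [3y] swap r/2=1877/52710: DF=(1 − 1877/52710·(0.957800+0.935100+0.886600+0.849300+0.829900))/(1+1877/52710) = 8123/10000 ≈ 0.812300
step 7 [3.5y] swap r/2=2367/60343: DF=(1 − 2367/60343·(0.957800+0.935100+0.886600+0.849300+0.829900+0.812300))/(1+2367/60343) = 7633/10000 ≈ 0.763300
step 8 [4y] bond c/2=7/800: DF=(127997/160000 − 7/800·(0.957800+0.935100+0.886600+0.849300+0.829900+0.812300+0.763300))/(1+7/800) = 7407/10000 ≈ 0.740700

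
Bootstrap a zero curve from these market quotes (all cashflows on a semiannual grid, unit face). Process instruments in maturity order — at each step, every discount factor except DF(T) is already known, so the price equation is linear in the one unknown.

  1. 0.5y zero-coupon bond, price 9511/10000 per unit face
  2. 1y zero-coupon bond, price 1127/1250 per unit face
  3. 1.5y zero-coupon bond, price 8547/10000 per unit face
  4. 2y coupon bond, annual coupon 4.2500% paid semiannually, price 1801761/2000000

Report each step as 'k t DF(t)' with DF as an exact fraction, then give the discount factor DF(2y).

1 1/2 9511/10000
2 1 1127/1250
3 3/2 8547/10000
4 2 4129/5000
DF(2y) = 4129/5000 ≈ 0.825800

step 1 [0.5y] zero: DF = P = 9511/10000 ≈ 0.951100
step 2 [1y] zero: DF = P = 1127/1250 ≈ 0.901600
step 3 [1.5y] zero: DF = P = 8547/10000 ≈ 0.854700
step 4 [2y] bond c/2=17/800: DF=(1801761/2000000 − 17/800·(0.951100+0.901600+0.854700))/(1+17/800) = 4129/5000 ≈ 0.825800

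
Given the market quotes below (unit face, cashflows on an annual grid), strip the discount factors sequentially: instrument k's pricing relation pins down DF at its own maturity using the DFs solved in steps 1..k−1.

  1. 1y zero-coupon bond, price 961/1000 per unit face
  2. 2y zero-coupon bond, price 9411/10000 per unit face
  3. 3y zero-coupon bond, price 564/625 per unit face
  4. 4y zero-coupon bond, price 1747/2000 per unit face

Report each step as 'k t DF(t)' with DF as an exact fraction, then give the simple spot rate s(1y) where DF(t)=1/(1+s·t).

step 1 [1y] zero: DF = P = 961/1000 ≈ 0.961000
step 2 [2y] zero: DF = P = 9411/10000 ≈ 0.941100
step 3 [3y] zero: DF = P = 564/625 ≈ 0.902400
step 4 [4y] zero: DF = P = 1747/2000 ≈ 0.873500

1 1 961/1000
2 2 9411/10000
3 3 564/625
4 4 1747/2000
s(1y) = (1/(961/1000) − 1)/(1) = 39/961 ≈ 4.0583%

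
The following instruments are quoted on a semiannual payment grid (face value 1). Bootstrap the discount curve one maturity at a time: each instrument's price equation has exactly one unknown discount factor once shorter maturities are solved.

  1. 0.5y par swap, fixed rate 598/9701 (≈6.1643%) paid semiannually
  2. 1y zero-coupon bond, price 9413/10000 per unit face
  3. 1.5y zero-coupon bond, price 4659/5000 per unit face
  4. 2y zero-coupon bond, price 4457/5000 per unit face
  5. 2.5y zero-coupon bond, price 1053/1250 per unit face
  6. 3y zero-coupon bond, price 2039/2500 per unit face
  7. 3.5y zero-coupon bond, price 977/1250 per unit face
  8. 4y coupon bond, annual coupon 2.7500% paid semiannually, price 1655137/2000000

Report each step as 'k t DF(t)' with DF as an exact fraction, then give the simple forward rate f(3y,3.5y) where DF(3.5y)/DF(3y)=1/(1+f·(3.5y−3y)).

step 1 [0.5y] swap r/2=299/9701: DF=(1 − 299/9701·(0))/(1+299/9701) = 9701/10000 ≈ 0.970100
step 2 [1y] zero: DF = P = 9413/10000 ≈ 0.941300
step 3 [1.5y] zero: DF = P = 4659/5000 ≈ 0.931800
step 4 [2y] zero: DF = P = 4457/5000 ≈ 0.891400
step 5 [2.5y] zero: DF = P = 1053/1250 ≈ 0.842400
step 6 [3y] zero: DF = P = 2039/2500 ≈ 0.815600
step 7 [3.5y] zero: DF = P = 977/1250 ≈ 0.781600
step 8 [4y] bond c/2=11/800: DF=(1655137/2000000 − 11/800·(0.970100+0.941300+0.931800+0.891400+0.842400+0.815600+0.781600))/(1+11/800) = 3663/5000 ≈ 0.732600

1 1/2 9701/10000
2 1 9413/10000
3 3/2 4659/5000
4 2 4457/5000
5 5/2 1053/1250
6 3 2039/2500
7 7/2 977/1250
8 4 3663/5000
f(3y,3.5y) = ((2039/2500)/(977/1250) − 1)/(1/2) = 85/977 ≈ 8.7001%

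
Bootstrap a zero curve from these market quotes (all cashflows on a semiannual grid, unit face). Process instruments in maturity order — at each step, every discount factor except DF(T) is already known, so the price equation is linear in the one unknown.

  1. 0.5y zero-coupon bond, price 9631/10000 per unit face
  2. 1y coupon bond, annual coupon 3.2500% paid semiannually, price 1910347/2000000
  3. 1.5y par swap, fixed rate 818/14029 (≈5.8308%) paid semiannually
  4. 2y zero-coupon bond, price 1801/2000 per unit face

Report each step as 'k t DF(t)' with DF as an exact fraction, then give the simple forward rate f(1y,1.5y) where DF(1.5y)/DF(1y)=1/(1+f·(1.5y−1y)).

step 1 [0.5y] zero: DF = P = 9631/10000 ≈ 0.963100
step 2 [1y] bond c/2=13/800: DF=(1910347/2000000 − 13/800·(0.963100))/(1+13/800) = 1849/2000 ≈ 0.924500
step 3 [1.5y] swap r/2=409/14029: DF=(1 − 409/14029·(0.963100+0.924500))/(1+409/14029) = 4591/5000 ≈ 0.918200
step 4 [2y] zero: DF = P = 1801/2000 ≈ 0.900500

1 1/2 9631/10000
2 1 1849/2000
3 3/2 4591/5000
4 2 1801/2000
f(1y,1.5y) = ((1849/2000)/(4591/5000) − 1)/(1/2) = 63/4591 ≈ 1.3723%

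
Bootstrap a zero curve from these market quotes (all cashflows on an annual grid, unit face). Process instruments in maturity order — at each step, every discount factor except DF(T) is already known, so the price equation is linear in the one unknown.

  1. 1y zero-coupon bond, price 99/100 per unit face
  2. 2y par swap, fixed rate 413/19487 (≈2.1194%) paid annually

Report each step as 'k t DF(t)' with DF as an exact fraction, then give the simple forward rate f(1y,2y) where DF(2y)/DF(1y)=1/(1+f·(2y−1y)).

step 1 [1y] zero: DF = P = 99/100 ≈ 0.990000
step 2 [2y] swap r/1=413/19487: DF=(1 − 413/19487·(0.990000))/(1+413/19487) = 9587/10000 ≈ 0.958700

1 1 99/100
2 2 9587/10000
f(1y,2y) = ((99/100)/(9587/10000) − 1)/(1) = 313/9587 ≈ 3.2648%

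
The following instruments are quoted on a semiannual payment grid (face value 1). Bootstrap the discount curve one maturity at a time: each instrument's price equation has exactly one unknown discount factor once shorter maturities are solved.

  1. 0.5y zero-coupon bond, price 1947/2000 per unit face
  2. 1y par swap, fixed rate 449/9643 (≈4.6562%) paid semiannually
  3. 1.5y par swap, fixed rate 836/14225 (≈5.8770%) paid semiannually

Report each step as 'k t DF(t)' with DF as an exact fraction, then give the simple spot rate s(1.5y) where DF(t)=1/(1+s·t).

1 1/2 1947/2000
2 1 9551/10000
3 3/2 2291/2500
s(1.5y) = (1/(2291/2500) − 1)/(3/2) = 418/6873 ≈ 6.0818%

step 1 [0.5y] zero: DF = P = 1947/2000 ≈ 0.973500
step 2 [1y] swap r/2=449/19286: DF=(1 − 449/19286·(0.973500))/(1+449/19286) = 9551/10000 ≈ 0.955100
step 3 [1.5y] swap r/2=418/14225: DF=(1 − 418/14225·(0.973500+0.955100))/(1+418/14225) = 2291/2500 ≈ 0.916400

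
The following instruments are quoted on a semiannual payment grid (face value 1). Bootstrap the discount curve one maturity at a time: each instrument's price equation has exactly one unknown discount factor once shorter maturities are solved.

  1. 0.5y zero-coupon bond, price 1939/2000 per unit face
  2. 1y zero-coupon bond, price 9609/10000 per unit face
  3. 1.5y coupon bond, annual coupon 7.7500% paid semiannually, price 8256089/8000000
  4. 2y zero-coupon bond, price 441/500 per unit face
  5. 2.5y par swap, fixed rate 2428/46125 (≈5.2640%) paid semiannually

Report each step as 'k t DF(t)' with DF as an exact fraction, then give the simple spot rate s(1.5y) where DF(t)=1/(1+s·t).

1 1/2 1939/2000
2 1 9609/10000
3 3/2 1843/2000
4 2 441/500
5 5/2 4393/5000
s(1.5y) = (1/(1843/2000) − 1)/(3/2) = 314/5529 ≈ 5.6791%

step 1 [0.5y] zero: DF = P = 1939/2000 ≈ 0.969500
step 2 [1y] zero: DF = P = 9609/10000 ≈ 0.960900
step 3 [1.5y] bond c/2=31/800: DF=(8256089/8000000 − 31/800·(0.969500+0.960900))/(1+31/800) = 1843/2000 ≈ 0.921500
step 4 [2y] zero: DF = P = 441/500 ≈ 0.882000
step 5 [2.5y] swap r/2=1214/46125: DF=(1 − 1214/46125·(0.969500+0.960900+0.921500+0.882000))/(1+1214/46125) = 4393/5000 ≈ 0.878600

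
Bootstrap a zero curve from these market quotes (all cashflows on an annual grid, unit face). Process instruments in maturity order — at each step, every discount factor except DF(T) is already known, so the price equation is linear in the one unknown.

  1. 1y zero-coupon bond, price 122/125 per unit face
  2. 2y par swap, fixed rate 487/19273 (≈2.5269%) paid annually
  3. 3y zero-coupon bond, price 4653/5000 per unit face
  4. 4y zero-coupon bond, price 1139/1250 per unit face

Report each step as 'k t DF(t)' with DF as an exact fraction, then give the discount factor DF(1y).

step 1 [1y] zero: DF = P = 122/125 ≈ 0.976000
step 2 [2y] swap r/1=487/19273: DF=(1 − 487/19273·(0.976000))/(1+487/19273) = 9513/10000 ≈ 0.951300
step 3 [3y] zero: DF = P = 4653/5000 ≈ 0.930600
step 4 [4y] zero: DF = P = 1139/1250 ≈ 0.911200

1 1 122/125
2 2 9513/10000
3 3 4653/5000
4 4 1139/1250
DF(1y) = 122/125 ≈ 0.976000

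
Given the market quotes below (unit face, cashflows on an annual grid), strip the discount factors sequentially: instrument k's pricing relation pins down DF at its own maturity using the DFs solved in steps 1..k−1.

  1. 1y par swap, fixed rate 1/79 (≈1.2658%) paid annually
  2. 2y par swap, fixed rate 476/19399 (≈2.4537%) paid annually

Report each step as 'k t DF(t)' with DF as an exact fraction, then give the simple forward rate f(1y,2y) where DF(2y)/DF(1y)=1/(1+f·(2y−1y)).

1 1 79/80
2 2 2381/2500
f(1y,2y) = ((79/80)/(2381/2500) − 1)/(1) = 351/9524 ≈ 3.6854%

step 1 [1y] swap r/1=1/79: DF=(1 − 1/79·(0))/(1+1/79) = 79/80 ≈ 0.987500
step 2 [2y] swap r/1=476/19399: DF=(1 − 476/19399·(0.987500))/(1+476/19399) = 2381/2500 ≈ 0.952400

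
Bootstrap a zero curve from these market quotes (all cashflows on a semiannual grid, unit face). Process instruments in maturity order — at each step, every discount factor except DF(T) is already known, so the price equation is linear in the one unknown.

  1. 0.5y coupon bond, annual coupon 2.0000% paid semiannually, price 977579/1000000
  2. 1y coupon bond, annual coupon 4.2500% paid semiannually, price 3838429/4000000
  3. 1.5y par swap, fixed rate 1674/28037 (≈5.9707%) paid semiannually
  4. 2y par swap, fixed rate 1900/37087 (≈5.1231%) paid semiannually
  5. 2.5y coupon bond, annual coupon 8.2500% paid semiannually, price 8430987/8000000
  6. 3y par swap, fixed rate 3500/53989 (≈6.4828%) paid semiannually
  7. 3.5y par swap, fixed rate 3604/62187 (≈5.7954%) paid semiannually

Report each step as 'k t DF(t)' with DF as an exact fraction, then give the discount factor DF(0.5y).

step 1 [0.5y] bond c/2=1/100: DF=(977579/1000000 − 1/100·(0))/(1+1/100) = 9679/10000 ≈ 0.967900
step 2 [1y] bond c/2=17/800: DF=(3838429/4000000 − 17/800·(0.967900))/(1+17/800) = 1839/2000 ≈ 0.919500
step 3 [1.5y] swap r/2=837/28037: DF=(1 − 837/28037·(0.967900+0.919500))/(1+837/28037) = 9163/10000 ≈ 0.916300
step 4 [2y] swap r/2=950/37087: DF=(1 − 950/37087·(0.967900+0.919500+0.916300))/(1+950/37087) = 181/200 ≈ 0.905000
step 5 [2.5y] bond c/2=33/800: DF=(8430987/8000000 − 33/800·(0.967900+0.919500+0.916300+0.905000))/(1+33/800) = 2163/2500 ≈ 0.865200
step 6 [3y] swap r/2=1750/53989: DF=(1 − 1750/53989·(0.967900+0.919500+0.916300+0.905000+0.865200))/(1+1750/53989) = 33/40 ≈ 0.825000
step 7 [3.5y] swap r/2=1802/62187: DF=(1 − 1802/62187·(0.967900+0.919500+0.916300+0.905000+0.865200+0.825000))/(1+1802/62187) = 4099/5000 ≈ 0.819800

1 1/2 9679/10000
2 1 1839/2000
3 3/2 9163/10000
4 2 181/200
5 5/2 2163/2500
6 3 33/40
7 7/2 4099/5000
DF(0.5y) = 9679/10000 ≈ 0.967900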